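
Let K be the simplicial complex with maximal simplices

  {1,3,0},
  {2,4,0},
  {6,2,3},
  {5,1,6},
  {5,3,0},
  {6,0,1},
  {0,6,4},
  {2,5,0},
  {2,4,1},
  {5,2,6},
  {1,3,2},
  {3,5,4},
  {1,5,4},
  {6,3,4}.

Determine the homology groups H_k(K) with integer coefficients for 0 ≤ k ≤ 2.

K has 7 vertices, 21 edges, 14 triangles.
rank ∂_0 = 0, rank ∂_1 = 6 ⇒ b_0 = 7 − 0 − 6 = 1; all invariant factors of ∂_1 are 1 so no torsion. So H_0 ≅ Z.
rank ∂_1 = 6, rank ∂_2 = 13 ⇒ b_1 = 21 − 6 − 13 = 2; all invariant factors of ∂_2 are 1 so no torsion. So H_1 ≅ Z^2.
rank ∂_2 = 13, rank ∂_3 = 0 ⇒ b_2 = 14 − 13 − 0 = 1. So H_2 ≅ Z.

H_0 = Z,  H_1 = Z^2,  H_2 = Z.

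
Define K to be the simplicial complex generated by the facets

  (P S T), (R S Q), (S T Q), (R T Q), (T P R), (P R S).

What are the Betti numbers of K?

Fix the vertex order P < Q < R < S < T and write every simplex with vertices in increasing order. Then dim K = 2 and the simplices of K are:

  0-simplices (5): P, Q, R, S, T
  1-simplices (9): PR, PS, PT, QR, QS, QT, RS, RT, ST
  2-simplices (6): PRS, PRT, PST, QRS, QRT, QST

giving chain groups C_0 ≅ Z^5, C_1 ≅ Z^9, C_2 ≅ Z^6.

Boundary ∂_1: C_1 → C_0 maps an edge to its endpoints' difference, ∂[p,q] = q − p. For instance
  ∂PT = T − P.
This gives a 5×9 integer matrix of rank 4; reducing to Smith normal form yields diagonal entries (1,1,1,1).

∂_2: C_2 → C_1 acts by ∂[p,q,r] = [q,r] − [p,r] + [p,q]. For instance
  ∂PRS = RS − PS + PR,
  ∂PRT = RT − PT + PR.
The 9×6 boundary matrix has rank 5 and Smith normal form diag(1,1,1,1,1).

Now H_k = ker ∂_k / im ∂_{k+1}, so:

  H_0: rank C_0 − rank ∂_1 = 5 − 4 = 1, and the invariant factors of ∂_1 are all 1, so H_0 ≅ Z.
  H_1: rank ker ∂_1 − rank ∂_2 = (9 − 4) − 5 = 0, and the invariant factors of ∂_2 are all 1, so H_1 ≅ 0.
  H_2: rank ker ∂_2 − rank ∂_3 = (6 − 5) − 0 = 1, and there is no ∂_3, so H_2 ≅ Z.

As a check, the Euler characteristic is 5 − 9 + 6 = 2, which agrees with 1 − 0 + 1 = 2.

Hence the Betti numbers are b_0 = 1, b_1 = 0, b_2 = 1.

b_0 = 1, b_1 = 0, b_2 = 1.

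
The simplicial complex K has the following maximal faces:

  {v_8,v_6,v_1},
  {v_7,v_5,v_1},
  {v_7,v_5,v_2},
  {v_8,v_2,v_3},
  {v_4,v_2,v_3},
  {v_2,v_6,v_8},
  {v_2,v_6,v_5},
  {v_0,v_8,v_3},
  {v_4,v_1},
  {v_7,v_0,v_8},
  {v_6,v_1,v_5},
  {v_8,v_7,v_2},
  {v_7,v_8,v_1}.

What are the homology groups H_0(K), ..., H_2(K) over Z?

Order the vertices as v_0 < v_1 < v_2 < v_3 < v_4 < v_5 < v_6 < v_7 < v_8. Listing each simplex with vertices in this order, K has dimension 2 with simplices:

  0-simplices (9): [v_0], [v_1], [v_2], [v_3], [v_4], [v_5], [v_6], [v_7], [v_8]
  1-simplices (20): (20 of them)
  2-simplices (12): (12 of them)

giving chain groups C_0 ≅ Z^9, C_1 ≅ Z^20, C_2 ≅ Z^12.

The boundary map ∂_1: C_1 → C_0 is given by ∂[p,q] = [q] − [p].
The 9×20 boundary matrix has rank 8 and Smith normal form diag(1,1,1,1,1,1,1,1).

Boundary ∂_2: C_2 → C_1 sends each 2-simplex [p,q,r] to [q,r] − [p,r] + [p,q]. For instance
  ∂[v_1,v_7,v_8] = [v_7,v_8] − [v_1,v_8] + [v_1,v_7],
  ∂[v_1,v_5,v_7] = [v_5,v_7] − [v_1,v_7] + [v_1,v_5].
As a 20×12 matrix over Z this has rank 11, with invariant factors (1,1,1,1,1,1,1,1,1,1,1).

From H_k ≅ ker(∂_k) / im(∂_{k+1}) we obtain:

  H_0: rank C_0 − rank ∂_1 = 9 − 8 = 1, and the invariant factors of ∂_1 are all 1, so H_0 = Z.
  H_1: rank ker ∂_1 − rank ∂_2 = (20 − 8) − 11 = 1, and the invariant factors of ∂_2 are all 1, so H_1 = Z.
  H_2: rank ker ∂_2 − rank ∂_3 = (12 − 11) − 0 = 1, and there is no ∂_3, so H_2 = Z.

H_0 ≅ Z,  H_1 ≅ Z,  H_2 ≅ Z.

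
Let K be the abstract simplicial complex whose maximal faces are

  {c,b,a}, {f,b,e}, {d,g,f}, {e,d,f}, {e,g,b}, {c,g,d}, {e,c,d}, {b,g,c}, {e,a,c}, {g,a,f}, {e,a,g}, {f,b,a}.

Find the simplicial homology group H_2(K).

H_2 ≅ 0.

Order the vertices as a < b < c < d < e < f < g. Listing each simplex with vertices in this order, K has dimension 2 with simplices:

  0-simplices (7): a, b, c, d, e, f, g
  1-simplices (18): ab, ac, ae, af, ag, bc, be, bf, bg, cd, ce, cg, de, df, dg, ef, eg, fg
  2-simplices (12): abc, abf, ace, aeg, afg, bcg, bef, beg, cde, cdg, def, dfg

so the chain groups are C_0 ≅ Z^7, C_1 ≅ Z^18, C_2 ≅ Z^12.

The boundary map ∂_1: C_1 → C_0 maps an edge to its endpoints' difference, ∂[p,q] = q − p. For instance
  ∂bg = g − b.
As a 7×18 matrix over Z this has rank 6, with invariant factors (1,1,1,1,1,1).

The boundary map ∂_2: C_2 → C_1 acts by ∂[p,q,r] = [q,r] − [p,r] + [p,q]. For instance
  ∂beg = eg − bg + be,
  ∂abc = bc − ac + ab.
As a 18×12 matrix over Z this has rank 12, with invariant factors (1,1,1,1,1,1,1,1,1,1,1,2).

From H_k ≅ ker(∂_k) / im(∂_{k+1}) we obtain:

  H_2: rank ker ∂_2 − rank ∂_3 = (12 − 12) − 0 = 0, and there is no ∂_3, so H_2 ≅ 0.

(K is a triangulation of the real projective plane RP^2.)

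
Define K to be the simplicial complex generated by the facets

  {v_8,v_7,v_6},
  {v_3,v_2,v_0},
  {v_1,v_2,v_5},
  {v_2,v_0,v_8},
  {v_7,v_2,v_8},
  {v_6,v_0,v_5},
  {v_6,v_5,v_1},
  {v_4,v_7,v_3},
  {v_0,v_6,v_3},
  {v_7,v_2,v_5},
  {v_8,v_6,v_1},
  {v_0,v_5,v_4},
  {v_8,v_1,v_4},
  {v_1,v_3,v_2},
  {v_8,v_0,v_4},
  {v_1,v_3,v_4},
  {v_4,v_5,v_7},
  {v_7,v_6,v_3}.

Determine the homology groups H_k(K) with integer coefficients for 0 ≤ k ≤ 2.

H_0 = Z,  H_1 = Z^2,  H_2 = Z.

We work with the vertex ordering v_0 < v_1 < v_2 < v_3 < v_4 < v_5 < v_6 < v_7 < v_8. The simplices of K, each written with vertices in increasing order, are:

  0-simplices (9): [v_0], [v_1], [v_2], [v_3], [v_4], [v_5], [v_6], [v_7], [v_8]
  1-simplices (27): (27 of them)
  2-simplices (18): (18 of them)

so the chain groups are C_0 ≅ Z^9, C_1 ≅ Z^27, C_2 ≅ Z^18.

The boundary map ∂_1: C_1 → C_0 is given by ∂[p,q] = [q] − [p]. For instance
  ∂[v_2,v_5] = [v_5] − [v_2].
This gives a 9×27 integer matrix of rank 8; reducing to Smith normal form yields diagonal entries (1,1,1,1,1,1,1,1).

Boundary ∂_2: C_2 → C_1 acts by ∂[p,q,r] = [q,r] − [p,r] + [p,q]. For instance
  ∂[v_0,v_4,v_5] = [v_4,v_5] − [v_0,v_5] + [v_0,v_4],
  ∂[v_0,v_4,v_8] = [v_4,v_8] − [v_0,v_8] + [v_0,v_4].
The 27×18 boundary matrix has rank 17 and Smith normal form diag(1,1,1,1,1,1,1,1,1,1,1,1,1,1,1,1,1).

Reading off H_k = ker ∂_k / im ∂_{k+1}:

  H_0: rank C_0 − rank ∂_1 = 9 − 8 = 1, and the invariant factors of ∂_1 are all 1, so H_0 = Z.
  H_1: rank ker ∂_1 − rank ∂_2 = (27 − 8) − 17 = 2, and the invariant factors of ∂_2 are all 1, so H_1 = Z^2.
  H_2: rank ker ∂_2 − rank ∂_3 = (18 − 17) − 0 = 1, and there is no ∂_3, so H_2 = Z.

(K is a triangulation of the torus T^2.)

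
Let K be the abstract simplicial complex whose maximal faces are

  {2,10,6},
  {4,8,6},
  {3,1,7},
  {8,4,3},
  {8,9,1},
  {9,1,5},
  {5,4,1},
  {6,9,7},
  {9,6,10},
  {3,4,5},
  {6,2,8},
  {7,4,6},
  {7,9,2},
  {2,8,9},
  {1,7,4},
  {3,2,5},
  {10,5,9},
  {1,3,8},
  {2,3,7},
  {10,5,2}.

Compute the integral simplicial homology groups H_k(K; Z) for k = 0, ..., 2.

H_0 = Z,  H_1 = Z ⊕ Z_2,  H_2 = 0.

We work with the vertex ordering 1 < 2 < 3 < 4 < 5 < 6 < 7 < 8 < 9 < 10. The simplices of K, each written with vertices in increasing order, are:

  0-simplices (10): [1], [2], [3], [4], [5], [6], [7], [8], [9], [10]
  1-simplices (30): (30 of them)
  2-simplices (20): (20 of them)

so the chain groups are C_0 ≅ Z^10, C_1 ≅ Z^30, C_2 ≅ Z^20.

The boundary map ∂_1: C_1 → C_0 sends each edge [p,q] (with p < q) to q − p.
As a 10×30 matrix over Z this has rank 9, with invariant factors (1,1,1,1,1,1,1,1,1).

∂_2: C_2 → C_1 maps a triangle to the signed sum of its edges. For instance
  ∂[1,5,9] = [5,9] − [1,9] + [1,5],
  ∂[3,4,5] = [4,5] − [3,5] + [3,4].
The resulting 30×20 matrix has rank 20, and its Smith normal form has invariant factors (1,1,1,1,1,1,1,1,1,1,1,1,1,1,1,1,1,1,1,2).

Now H_k = ker ∂_k / im ∂_{k+1}, so:

  H_0: rank C_0 − rank ∂_1 = 10 − 9 = 1, and the invariant factors of ∂_1 are all 1, so H_0 ≅ Z.
  H_1: rank ker ∂_1 − rank ∂_2 = (30 − 9) − 20 = 1, and ∂_2 has invariant factor 2 > 1, so H_1 ≅ Z ⊕ Z_2.
  H_2: rank ker ∂_2 − rank ∂_3 = (20 − 20) − 0 = 0, and there is no ∂_3, so H_2 ≅ 0.

As a check, the Euler characteristic is 10 − 30 + 20 = 0, which agrees with 1 − 1 + 0 = 0.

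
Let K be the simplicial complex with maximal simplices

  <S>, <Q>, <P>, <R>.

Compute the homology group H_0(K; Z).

H_0 = Z^4.

Fix the vertex order P < Q < R < S and write every simplex with vertices in increasing order. Then dim K = 0 and the simplices of K are:

  0-simplices (4): P, Q, R, S

so the chain groups are C_0 ≅ Z^4.

Computing H_k = (kernel of ∂_k) / (image of ∂_{k+1}):

  H_0: rank C_0 − rank ∂_1 = 4 − 0 = 4, and there is no ∂_1, so H_0 ≅ Z^4.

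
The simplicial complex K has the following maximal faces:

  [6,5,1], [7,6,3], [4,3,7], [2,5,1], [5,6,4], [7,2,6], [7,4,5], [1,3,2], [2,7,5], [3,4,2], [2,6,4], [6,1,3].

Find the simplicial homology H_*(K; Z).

Take the total order 1 < 2 < 3 < 4 < 5 < 6 < 7 on the vertex set. Then K (dimension 2) consists of the simplices:

  0-simplices (7): [1], [2], [3], [4], [5], [6], [7]
  1-simplices (18): [1,2], [1,3], [1,5], [1,6], [2,3], [2,4], [2,5], [2,6], [2,7], [3,4], [3,6], [3,7], [4,5], [4,6], [4,7], [5,6], [5,7], [6,7]
  2-simplices (12): [1,2,3], [1,2,5], [1,3,6], [1,5,6], [2,3,4], [2,4,6], [2,5,7], [2,6,7], [3,4,7], [3,6,7], [4,5,6], [4,5,7]

so the chain groups are C_0 ≅ Z^7, C_1 ≅ Z^18, C_2 ≅ Z^12.

The boundary map ∂_1: C_1 → C_0 sends each edge [p,q] (with p < q) to q − p.
The 7×18 boundary matrix has rank 6 and Smith normal form diag(1,1,1,1,1,1).

Boundary ∂_2: C_2 → C_1 acts by ∂[p,q,r] = [q,r] − [p,r] + [p,q]. For instance
  ∂[2,3,4] = [3,4] − [2,4] + [2,3],
  ∂[2,6,7] = [6,7] − [2,7] + [2,6].
The 18×12 boundary matrix has rank 12 and Smith normal form diag(1,1,1,1,1,1,1,1,1,1,1,2).

Computing H_k = (kernel of ∂_k) / (image of ∂_{k+1}):

  H_0: rank C_0 − rank ∂_1 = 7 − 6 = 1, and the invariant factors of ∂_1 are all 1, so H_0 ≅ Z.
  H_1: rank ker ∂_1 − rank ∂_2 = (18 − 6) − 12 = 0, and ∂_2 has invariant factor 2 > 1, so H_1 ≅ Z_2.
  H_2: rank ker ∂_2 − rank ∂_3 = (12 − 12) − 0 = 0, and there is no ∂_3, so H_2 ≅ 0.

(K is a triangulation of the real projective plane RP^2.)

H_0 ≅ Z,  H_1 ≅ Z_2,  H_2 = 0.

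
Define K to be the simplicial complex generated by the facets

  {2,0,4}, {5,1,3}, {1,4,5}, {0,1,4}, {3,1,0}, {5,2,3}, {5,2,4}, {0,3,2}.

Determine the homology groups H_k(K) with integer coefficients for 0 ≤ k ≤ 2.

Fix the vertex order 0 < 1 < 2 < 3 < 4 < 5 and write every simplex with vertices in increasing order. Then dim K = 2 and the simplices of K are:

  0-simplices (6): [0], [1], [2], [3], [4], [5]
  1-simplices (12): [0,1], [0,2], [0,3], [0,4], [1,3], [1,4], [1,5], [2,3], [2,4], [2,5], [3,5], [4,5]
  2-simplices (8): [0,1,3], [0,1,4], [0,2,3], [0,2,4], [1,3,5], [1,4,5], [2,3,5], [2,4,5]

so the chain groups are C_0 ≅ Z^6, C_1 ≅ Z^12, C_2 ≅ Z^8.

The boundary map ∂_1: C_1 → C_0 sends each edge [p,q] (with p < q) to q − p. For instance
  ∂[1,5] = [5] − [1].
As a 6×12 matrix over Z this has rank 5, with invariant factors (1,1,1,1,1).

The boundary map ∂_2: C_2 → C_1 acts by ∂[p,q,r] = [q,r] − [p,r] + [p,q]. For instance
  ∂[1,3,5] = [3,5] − [1,5] + [1,3],
  ∂[0,1,4] = [1,4] − [0,4] + [0,1].
The 12×8 boundary matrix has rank 7 and Smith normal form diag(1,1,1,1,1,1,1).

Reading off H_k = ker ∂_k / im ∂_{k+1}:

  H_0: rank C_0 − rank ∂_1 = 6 − 5 = 1, and the invariant factors of ∂_1 are all 1, so H_0 ≅ Z.
  H_1: rank ker ∂_1 − rank ∂_2 = (12 − 5) − 7 = 0, and the invariant factors of ∂_2 are all 1, so H_1 ≅ 0.
  H_2: rank ker ∂_2 − rank ∂_3 = (8 − 7) − 0 = 1, and there is no ∂_3, so H_2 ≅ Z.

H_0 ≅ Z,  H_1 = 0,  H_2 ≅ Z.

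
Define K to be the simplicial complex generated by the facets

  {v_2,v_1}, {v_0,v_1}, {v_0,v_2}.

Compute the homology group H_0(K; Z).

K has 3 vertices, 3 edges.
rank ∂_0 = 0, rank ∂_1 = 2 ⇒ b_0 = 3 − 0 − 2 = 1; all invariant factors of ∂_1 are 1 so no torsion. So H_0 ≅ Z.

H_0 = Z.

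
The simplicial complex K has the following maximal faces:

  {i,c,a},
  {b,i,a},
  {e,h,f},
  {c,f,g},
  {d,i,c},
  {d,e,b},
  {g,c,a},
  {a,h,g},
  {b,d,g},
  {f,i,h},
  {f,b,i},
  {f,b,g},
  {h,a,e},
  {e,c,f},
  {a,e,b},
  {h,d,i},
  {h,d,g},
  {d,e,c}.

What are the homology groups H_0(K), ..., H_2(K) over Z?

H_0 = Z,  H_1 = Z^2,  H_2 = Z.

Order the vertices as a < b < c < d < e < f < g < h < i. Listing each simplex with vertices in this order, K has dimension 2 with simplices:

  0-simplices (9): a, b, c, d, e, f, g, h, i
  1-simplices (27): ab, ac, ae, ag, ah, ai, bd, be, bf, bg, bi, cd, ce, cf, cg, ci, de, dg, dh, di, ef, eh, fg, fh, fi, gh, hi
  2-simplices (18): abe, abi, acg, aci, aeh, agh, bde, bdg, bfg, bfi, cde, cdi, cef, cfg, dgh, dhi, efh, fhi

Hence C_0 ≅ Z^9, C_1 ≅ Z^27, C_2 ≅ Z^18.

∂_1: C_1 → C_0 sends each edge [p,q] (with p < q) to q − p. For instance
  ∂cd = d − c.
This gives a 9×27 integer matrix of rank 8; reducing to Smith normal form yields diagonal entries (1,1,1,1,1,1,1,1).

∂_2: C_2 → C_1 acts by ∂[p,q,r] = [q,r] − [p,r] + [p,q]. For instance
  ∂bfg = fg − bg + bf,
  ∂cde = de − ce + cd.
As a 27×18 matrix over Z this has rank 17, with invariant factors (1,1,1,1,1,1,1,1,1,1,1,1,1,1,1,1,1).

Computing H_k = (kernel of ∂_k) / (image of ∂_{k+1}):

  H_0: rank C_0 − rank ∂_1 = 9 − 8 = 1, and the invariant factors of ∂_1 are all 1, so H_0 = Z.
  H_1: rank ker ∂_1 − rank ∂_2 = (27 − 8) − 17 = 2, and the invariant factors of ∂_2 are all 1, so H_1 = Z^2.
  H_2: rank ker ∂_2 − rank ∂_3 = (18 − 17) − 0 = 1, and there is no ∂_3, so H_2 = Z.

As a check, the Euler characteristic is 9 − 27 + 18 = 0, which agrees with 1 − 2 + 1 = 0.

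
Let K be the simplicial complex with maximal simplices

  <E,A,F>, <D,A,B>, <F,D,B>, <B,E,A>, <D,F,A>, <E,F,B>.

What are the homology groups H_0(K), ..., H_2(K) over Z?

Fix the vertex order A < B < D < E < F and write every simplex with vertices in increasing order. Then dim K = 2 and the simplices of K are:

  0-simplices (5): A, B, D, E, F
  1-simplices (9): AB, AD, AE, AF, BD, BE, BF, DF, EF
  2-simplices (6): ABD, ABE, ADF, AEF, BDF, BEF

giving chain groups C_0 ≅ Z^5, C_1 ≅ Z^9, C_2 ≅ Z^6.

∂_1: C_1 → C_0 maps an edge to its endpoints' difference, ∂[p,q] = q − p.
As a 5×9 matrix over Z this has rank 4, with invariant factors (1,1,1,1).

∂_2: C_2 → C_1 acts by ∂[p,q,r] = [q,r] − [p,r] + [p,q]. For instance
  ∂ADF = DF − AF + AD,
  ∂ABE = BE − AE + AB.
As a 9×6 matrix over Z this has rank 5, with invariant factors (1,1,1,1,1).

Now H_k = ker ∂_k / im ∂_{k+1}, so:

  H_0: rank C_0 − rank ∂_1 = 5 − 4 = 1, and the invariant factors of ∂_1 are all 1, so H_0 = Z.
  H_1: rank ker ∂_1 − rank ∂_2 = (9 − 4) − 5 = 0, and the invariant factors of ∂_2 are all 1, so H_1 = 0.
  H_2: rank ker ∂_2 − rank ∂_3 = (6 − 5) − 0 = 1, and there is no ∂_3, so H_2 = Z.

H_0 ≅ Z,  H_1 = 0,  H_2 ≅ Z.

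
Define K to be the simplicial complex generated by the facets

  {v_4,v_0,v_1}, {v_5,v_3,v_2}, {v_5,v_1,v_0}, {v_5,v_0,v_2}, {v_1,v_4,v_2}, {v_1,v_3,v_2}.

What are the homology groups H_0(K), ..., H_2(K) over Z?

Fix the vertex order v_0 < v_1 < v_2 < v_3 < v_4 < v_5 and write every simplex with vertices in increasing order. Then dim K = 2 and the simplices of K are:

  0-simplices (6): [v_0], [v_1], [v_2], [v_3], [v_4], [v_5]
  1-simplices (12): [v_0,v_1], [v_0,v_2], [v_0,v_4], [v_0,v_5], [v_1,v_2], [v_1,v_3], [v_1,v_4], [v_1,v_5], [v_2,v_3], [v_2,v_4], [v_2,v_5], [v_3,v_5]
  2-simplices (6): [v_0,v_1,v_4], [v_0,v_1,v_5], [v_0,v_2,v_5], [v_1,v_2,v_3], [v_1,v_2,v_4], [v_2,v_3,v_5]

so the chain groups are C_0 ≅ Z^6, C_1 ≅ Z^12, C_2 ≅ Z^6.

The boundary map ∂_1: C_1 → C_0 maps an edge to its endpoints' difference, ∂[p,q] = q − p. For instance
  ∂[v_1,v_3] = [v_3] − [v_1].
As a 6×12 matrix over Z this has rank 5, with invariant factors (1,1,1,1,1).

The boundary map ∂_2: C_2 → C_1 maps a triangle to the signed sum of its edges. For instance
  ∂[v_1,v_2,v_3] = [v_2,v_3] − [v_1,v_3] + [v_1,v_2],
  ∂[v_1,v_2,v_4] = [v_2,v_4] − [v_1,v_4] + [v_1,v_2].
As a 12×6 matrix over Z this has rank 6, with invariant factors (1,1,1,1,1,1).

Now H_k = ker ∂_k / im ∂_{k+1}, so:

  H_0: rank C_0 − rank ∂_1 = 6 − 5 = 1, and the invariant factors of ∂_1 are all 1, so H_0 ≅ Z.
  H_1: rank ker ∂_1 − rank ∂_2 = (12 − 5) − 6 = 1, and the invariant factors of ∂_2 are all 1, so H_1 ≅ Z.
  H_2: rank ker ∂_2 − rank ∂_3 = (6 − 6) − 0 = 0, and there is no ∂_3, so H_2 ≅ 0.

As a check, the Euler characteristic is 6 − 12 + 6 = 0, which agrees with 1 − 1 + 0 = 0.

H_0 = Z,  H_1 = Z,  H_2 = 0.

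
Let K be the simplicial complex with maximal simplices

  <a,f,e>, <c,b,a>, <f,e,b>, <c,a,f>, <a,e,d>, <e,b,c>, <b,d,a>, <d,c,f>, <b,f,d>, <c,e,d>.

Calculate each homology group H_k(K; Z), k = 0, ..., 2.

H_0 = Z,  H_1 = Z/2Z,  H_2 = 0.

We work with the vertex ordering a < b < c < d < e < f. The simplices of K, each written with vertices in increasing order, are:

  0-simplices (6): a, b, c, d, e, f
  1-simplices (15): ab, ac, ad, ae, af, bc, bd, be, bf, cd, ce, cf, de, df, ef
  2-simplices (10): abc, abd, acf, ade, aef, bce, bdf, bef, cde, cdf

Hence C_0 ≅ Z^6, C_1 ≅ Z^15, C_2 ≅ Z^10.

Boundary ∂_1: C_1 → C_0 maps an edge to its endpoints' difference, ∂[p,q] = q − p. For instance
  ∂af = f − a.
The resulting 6×15 matrix has rank 5, and its Smith normal form has invariant factors (1,1,1,1,1).

The boundary map ∂_2: C_2 → C_1 acts by ∂[p,q,r] = [q,r] − [p,r] + [p,q]. For instance
  ∂acf = cf − af + ac,
  ∂abd = bd − ad + ab.
The resulting 15×10 matrix has rank 10, and its Smith normal form has invariant factors (1,1,1,1,1,1,1,1,1,2).

Reading off H_k = ker ∂_k / im ∂_{k+1}:

  H_0: rank C_0 − rank ∂_1 = 6 − 5 = 1, and the invariant factors of ∂_1 are all 1, so H_0 = Z.
  H_1: rank ker ∂_1 − rank ∂_2 = (15 − 5) − 10 = 0, and ∂_2 has invariant factor 2 > 1, so H_1 = Z/2Z.
  H_2: rank ker ∂_2 − rank ∂_3 = (10 − 10) − 0 = 0, and there is no ∂_3, so H_2 = 0.

As a check, the Euler characteristic is 6 − 15 + 10 = 1, which agrees with 1 − 0 + 0 = 1.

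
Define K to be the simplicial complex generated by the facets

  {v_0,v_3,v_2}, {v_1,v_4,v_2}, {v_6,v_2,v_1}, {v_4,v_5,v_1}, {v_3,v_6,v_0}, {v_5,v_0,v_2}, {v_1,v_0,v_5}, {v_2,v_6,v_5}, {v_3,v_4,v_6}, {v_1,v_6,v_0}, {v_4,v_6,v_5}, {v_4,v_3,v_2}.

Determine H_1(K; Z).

Fix the vertex order v_0 < v_1 < v_2 < v_3 < v_4 < v_5 < v_6 and write every simplex with vertices in increasing order. Then dim K = 2 and the simplices of K are:

  0-simplices (7): [v_0], [v_1], [v_2], [v_3], [v_4], [v_5], [v_6]
  1-simplices (18): (18 of them)
  2-simplices (12): (12 of them)

so the chain groups are C_0 ≅ Z^7, C_1 ≅ Z^18, C_2 ≅ Z^12.

Boundary ∂_1: C_1 → C_0 sends each edge [p,q] (with p < q) to q − p.
The resulting 7×18 matrix has rank 6, and its Smith normal form has invariant factors (1,1,1,1,1,1).

Boundary ∂_2: C_2 → C_1 maps a triangle to the signed sum of its edges. For instance
  ∂[v_0,v_2,v_5] = [v_2,v_5] − [v_0,v_5] + [v_0,v_2],
  ∂[v_1,v_4,v_5] = [v_4,v_5] − [v_1,v_5] + [v_1,v_4].
As a 18×12 matrix over Z this has rank 12, with invariant factors (1,1,1,1,1,1,1,1,1,1,1,2).

From H_k ≅ ker(∂_k) / im(∂_{k+1}) we obtain:

  H_1: rank ker ∂_1 − rank ∂_2 = (18 − 6) − 12 = 0, and ∂_2 has invariant factor 2 > 1, so H_1 = Z_2.

H_1 ≅ Z_2.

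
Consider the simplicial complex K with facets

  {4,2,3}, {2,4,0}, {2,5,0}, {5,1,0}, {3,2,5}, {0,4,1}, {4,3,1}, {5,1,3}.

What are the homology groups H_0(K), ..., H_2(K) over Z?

H_0 = Z,  H_1 = 0,  H_2 = Z.

We work with the vertex ordering 0 < 1 < 2 < 3 < 4 < 5. The simplices of K, each written with vertices in increasing order, are:

  0-simplices (6): [0], [1], [2], [3], [4], [5]
  1-simplices (12): [0,1], [0,2], [0,4], [0,5], [1,3], [1,4], [1,5], [2,3], [2,4], [2,5], [3,4], [3,5]
  2-simplices (8): [0,1,4], [0,1,5], [0,2,4], [0,2,5], [1,3,4], [1,3,5], [2,3,4], [2,3,5]

so the chain groups are C_0 ≅ Z^6, C_1 ≅ Z^12, C_2 ≅ Z^8.

The boundary map ∂_1: C_1 → C_0 sends each edge [p,q] (with p < q) to q − p.
As a 6×12 matrix over Z this has rank 5, with invariant factors (1,1,1,1,1).

∂_2: C_2 → C_1 sends each 2-simplex [p,q,r] to [q,r] − [p,r] + [p,q]. For instance
  ∂[0,2,5] = [2,5] − [0,5] + [0,2],
  ∂[2,3,4] = [3,4] − [2,4] + [2,3].
The 12×8 boundary matrix has rank 7 and Smith normal form diag(1,1,1,1,1,1,1).

Reading off H_k = ker ∂_k / im ∂_{k+1}:

  H_0: rank C_0 − rank ∂_1 = 6 − 5 = 1, and the invariant factors of ∂_1 are all 1, so H_0 = Z.
  H_1: rank ker ∂_1 − rank ∂_2 = (12 − 5) − 7 = 0, and the invariant factors of ∂_2 are all 1, so H_1 = 0.
  H_2: rank ker ∂_2 − rank ∂_3 = (8 − 7) − 0 = 1, and there is no ∂_3, so H_2 = Z.

As a check, the Euler characteristic is 6 − 12 + 8 = 2, which agrees with 1 − 0 + 1 = 2.
(K is a triangulation of the 2-sphere S^2.)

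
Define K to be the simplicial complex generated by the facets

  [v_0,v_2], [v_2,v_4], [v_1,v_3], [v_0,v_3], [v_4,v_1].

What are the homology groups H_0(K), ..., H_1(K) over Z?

We work with the vertex ordering v_0 < v_1 < v_2 < v_3 < v_4. The simplices of K, each written with vertices in increasing order, are:

  0-simplices (5): [v_0], [v_1], [v_2], [v_3], [v_4]
  1-simplices (5): [v_0,v_2], [v_0,v_3], [v_1,v_3], [v_1,v_4], [v_2,v_4]

giving chain groups C_0 ≅ Z^5, C_1 ≅ Z^5.

The boundary map ∂_1: C_1 → C_0 sends each edge [p,q] (with p < q) to q − p. For instance
  ∂[v_0,v_3] = [v_3] − [v_0].
The 5×5 boundary matrix has rank 4 and Smith normal form diag(1,1,1,1).

Reading off H_k = ker ∂_k / im ∂_{k+1}:

  H_0: rank C_0 − rank ∂_1 = 5 − 4 = 1, and the invariant factors of ∂_1 are all 1, so H_0 ≅ Z.
  H_1: rank ker ∂_1 − rank ∂_2 = (5 − 4) − 0 = 1, and there is no ∂_2, so H_1 ≅ Z.

H_0 ≅ Z,  H_1 ≅ Z.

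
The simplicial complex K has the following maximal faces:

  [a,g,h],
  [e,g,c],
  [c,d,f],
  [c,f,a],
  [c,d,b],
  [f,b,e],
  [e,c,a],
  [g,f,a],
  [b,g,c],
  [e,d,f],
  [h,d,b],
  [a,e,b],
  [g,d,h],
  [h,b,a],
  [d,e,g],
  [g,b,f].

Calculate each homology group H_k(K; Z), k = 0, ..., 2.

H_0 ≅ Z,  H_1 ≅ Z^2,  H_2 ≅ Z.

Fix the vertex order a < b < c < d < e < f < g < h and write every simplex with vertices in increasing order. Then dim K = 2 and the simplices of K are:

  0-simplices (8): a, b, c, d, e, f, g, h
  1-simplices (24): ab, ac, ae, af, ag, ah, bc, bd, be, bf, bg, bh, cd, ce, cf, cg, de, df, dg, dh, ef, eg, fg, gh
  2-simplices (16): abe, abh, ace, acf, afg, agh, bcd, bcg, bdh, bef, bfg, cdf, ceg, def, deg, dgh

giving chain groups C_0 ≅ Z^8, C_1 ≅ Z^24, C_2 ≅ Z^16.

∂_1: C_1 → C_0 maps an edge to its endpoints' difference, ∂[p,q] = q − p. For instance
  ∂fg = g − f.
As a 8×24 matrix over Z this has rank 7, with invariant factors (1,1,1,1,1,1,1).

The boundary map ∂_2: C_2 → C_1 sends each 2-simplex [p,q,r] to [q,r] − [p,r] + [p,q]. For instance
  ∂acf = cf − af + ac,
  ∂dgh = gh − dh + dg.
This gives a 24×16 integer matrix of rank 15; reducing to Smith normal form yields diagonal entries (1,1,1,1,1,1,1,1,1,1,1,1,1,1,1).

Computing H_k = (kernel of ∂_k) / (image of ∂_{k+1}):

  H_0: rank C_0 − rank ∂_1 = 8 − 7 = 1, and the invariant factors of ∂_1 are all 1, so H_0 ≅ Z.
  H_1: rank ker ∂_1 − rank ∂_2 = (24 − 7) − 15 = 2, and the invariant factors of ∂_2 are all 1, so H_1 ≅ Z^2.
  H_2: rank ker ∂_2 − rank ∂_3 = (16 − 15) − 0 = 1, and there is no ∂_3, so H_2 ≅ Z.

(K is a triangulation of the torus T^2.)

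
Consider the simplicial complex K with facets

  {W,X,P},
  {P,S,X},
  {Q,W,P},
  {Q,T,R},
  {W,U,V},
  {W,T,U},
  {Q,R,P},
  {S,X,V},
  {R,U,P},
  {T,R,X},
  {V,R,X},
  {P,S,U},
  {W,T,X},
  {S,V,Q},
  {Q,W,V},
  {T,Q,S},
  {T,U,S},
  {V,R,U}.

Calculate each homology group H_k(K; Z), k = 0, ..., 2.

H_0 ≅ Z,  H_1 ≅ Z^2,  H_2 ≅ Z.

Take the total order P < Q < R < S < T < U < V < W < X on the vertex set. Then K (dimension 2) consists of the simplices:

  0-simplices (9): P, Q, R, S, T, U, V, W, X
  1-simplices (27): PQ, PR, PS, PU, PW, PX, QR, QS, QT, QV, QW, RT, RU, RV, RX, ST, SU, SV, SX, TU, TW, TX, UV, UW, VW, VX, WX
  2-simplices (18): PQR, PQW, PRU, PSU, PSX, PWX, QRT, QST, QSV, QVW, RTX, RUV, RVX, STU, SVX, TUW, TWX, UVW

Hence C_0 ≅ Z^9, C_1 ≅ Z^27, C_2 ≅ Z^18.

The boundary map ∂_1: C_1 → C_0 is given by ∂[p,q] = [q] − [p]. For instance
  ∂TW = W − T.
As a 9×27 matrix over Z this has rank 8, with invariant factors (1,1,1,1,1,1,1,1).

The boundary map ∂_2: C_2 → C_1 sends each 2-simplex [p,q,r] to [q,r] − [p,r] + [p,q]. For instance
  ∂PWX = WX − PX + PW,
  ∂TWX = WX − TX + TW.
The 27×18 boundary matrix has rank 17 and Smith normal form diag(1,1,1,1,1,1,1,1,1,1,1,1,1,1,1,1,1).

Computing H_k = (kernel of ∂_k) / (image of ∂_{k+1}):

  H_0: rank C_0 − rank ∂_1 = 9 − 8 = 1, and the invariant factors of ∂_1 are all 1, so H_0 ≅ Z.
  H_1: rank ker ∂_1 − rank ∂_2 = (27 − 8) − 17 = 2, and the invariant factors of ∂_2 are all 1, so H_1 ≅ Z^2.
  H_2: rank ker ∂_2 − rank ∂_3 = (18 − 17) − 0 = 1, and there is no ∂_3, so H_2 ≅ Z.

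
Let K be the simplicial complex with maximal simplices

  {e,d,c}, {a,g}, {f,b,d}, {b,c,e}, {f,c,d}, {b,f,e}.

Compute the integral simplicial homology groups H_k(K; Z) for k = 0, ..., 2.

We work with the vertex ordering a < b < c < d < e < f < g. The simplices of K, each written with vertices in increasing order, are:

  0-simplices (7): a, b, c, d, e, f, g
  1-simplices (11): ag, bc, bd, be, bf, cd, ce, cf, de, df, ef
  2-simplices (5): bce, bdf, bef, cde, cdf

giving chain groups C_0 ≅ Z^7, C_1 ≅ Z^11, C_2 ≅ Z^5.

∂_1: C_1 → C_0 sends each edge [p,q] (with p < q) to q − p. For instance
  ∂de = e − d.
As a 7×11 matrix over Z this has rank 5, with invariant factors (1,1,1,1,1).

∂_2: C_2 → C_1 acts by ∂[p,q,r] = [q,r] − [p,r] + [p,q]. For instance
  ∂bdf = df − bf + bd,
  ∂bce = ce − be + bc.
This gives a 11×5 integer matrix of rank 5; reducing to Smith normal form yields diagonal entries (1,1,1,1,1).

Computing H_k = (kernel of ∂_k) / (image of ∂_{k+1}):

  H_0: rank C_0 − rank ∂_1 = 7 − 5 = 2, and the invariant factors of ∂_1 are all 1, so H_0 = Z^2.
  H_1: rank ker ∂_1 − rank ∂_2 = (11 − 5) − 5 = 1, and the invariant factors of ∂_2 are all 1, so H_1 = Z.
  H_2: rank ker ∂_2 − rank ∂_3 = (5 − 5) − 0 = 0, and there is no ∂_3, so H_2 = 0.

H_0 ≅ Z^2,  H_1 ≅ Z,  H_2 = 0.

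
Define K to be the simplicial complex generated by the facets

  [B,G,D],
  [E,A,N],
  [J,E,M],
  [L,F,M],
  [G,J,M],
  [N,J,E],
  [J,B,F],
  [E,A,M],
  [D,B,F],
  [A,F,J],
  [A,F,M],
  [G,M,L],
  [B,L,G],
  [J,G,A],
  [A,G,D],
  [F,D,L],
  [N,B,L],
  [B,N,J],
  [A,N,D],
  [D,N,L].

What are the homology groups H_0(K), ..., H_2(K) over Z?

H_0 ≅ Z,  H_1 ≅ Z ⊕ Z/2Z,  H_2 = 0.

We work with the vertex ordering A < B < D < E < F < G < J < L < M < N. The simplices of K, each written with vertices in increasing order, are:

  0-simplices (10): A, B, D, E, F, G, J, L, M, N
  1-simplices (30): AD, AE, AF, AG, AJ, AM, AN, BD, BF, BG, BJ, BL, BN, DF, DG, DL, DN, EJ, EM, EN, FJ, FL, FM, GJ, GL, GM, JM, JN, LM, LN
  2-simplices (20): ADG, ADN, AEM, AEN, AFJ, AFM, AGJ, BDF, BDG, BFJ, BGL, BJN, BLN, DFL, DLN, EJM, EJN, FLM, GJM, GLM

Hence C_0 ≅ Z^10, C_1 ≅ Z^30, C_2 ≅ Z^20.

∂_1: C_1 → C_0 is given by ∂[p,q] = [q] − [p]. For instance
  ∂GJ = J − G.
The 10×30 boundary matrix has rank 9 and Smith normal form diag(1,1,1,1,1,1,1,1,1).

Boundary ∂_2: C_2 → C_1 maps a triangle to the signed sum of its edges. For instance
  ∂GJM = JM − GM + GJ,
  ∂BDG = DG − BG + BD.
As a 30×20 matrix over Z this has rank 20, with invariant factors (1,1,1,1,1,1,1,1,1,1,1,1,1,1,1,1,1,1,1,2).

Now H_k = ker ∂_k / im ∂_{k+1}, so:

  H_0: rank C_0 − rank ∂_1 = 10 − 9 = 1, and the invariant factors of ∂_1 are all 1, so H_0 = Z.
  H_1: rank ker ∂_1 − rank ∂_2 = (30 − 9) − 20 = 1, and ∂_2 has invariant factor 2 > 1, so H_1 = Z ⊕ Z/2Z.
  H_2: rank ker ∂_2 − rank ∂_3 = (20 − 20) − 0 = 0, and there is no ∂_3, so H_2 = 0.

As a check, the Euler characteristic is 10 − 30 + 20 = 0, which agrees with 1 − 1 + 0 = 0.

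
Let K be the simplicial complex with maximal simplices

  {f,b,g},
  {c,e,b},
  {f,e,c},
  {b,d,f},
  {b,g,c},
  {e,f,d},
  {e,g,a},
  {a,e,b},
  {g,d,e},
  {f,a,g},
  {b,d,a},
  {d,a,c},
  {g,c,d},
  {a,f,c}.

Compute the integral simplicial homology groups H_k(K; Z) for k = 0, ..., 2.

Take the total order a < b < c < d < e < f < g on the vertex set. Then K (dimension 2) consists of the simplices:

  0-simplices (7): a, b, c, d, e, f, g
  1-simplices (21): ab, ac, ad, ae, af, ag, bc, bd, be, bf, bg, cd, ce, cf, cg, de, df, dg, ef, eg, fg
  2-simplices (14): abd, abe, acd, acf, aeg, afg, bce, bcg, bdf, bfg, cdg, cef, def, deg

giving chain groups C_0 ≅ Z^7, C_1 ≅ Z^21, C_2 ≅ Z^14.

Boundary ∂_1: C_1 → C_0 sends each edge [p,q] (with p < q) to q − p. For instance
  ∂cf = f − c.
As a 7×21 matrix over Z this has rank 6, with invariant factors (1,1,1,1,1,1).

Boundary ∂_2: C_2 → C_1 maps a triangle to the signed sum of its edges. For instance
  ∂cdg = dg − cg + cd,
  ∂abe = be − ae + ab.
As a 21×14 matrix over Z this has rank 13, with invariant factors (1,1,1,1,1,1,1,1,1,1,1,1,1).

Computing H_k = (kernel of ∂_k) / (image of ∂_{k+1}):

  H_0: rank C_0 − rank ∂_1 = 7 − 6 = 1, and the invariant factors of ∂_1 are all 1, so H_0 ≅ Z.
  H_1: rank ker ∂_1 − rank ∂_2 = (21 − 6) − 13 = 2, and the invariant factors of ∂_2 are all 1, so H_1 ≅ Z^2.
  H_2: rank ker ∂_2 − rank ∂_3 = (14 − 13) − 0 = 1, and there is no ∂_3, so H_2 ≅ Z.

(K is a triangulation of the torus T^2.)

H_0 ≅ Z,  H_1 ≅ Z^2,  H_2 ≅ Z.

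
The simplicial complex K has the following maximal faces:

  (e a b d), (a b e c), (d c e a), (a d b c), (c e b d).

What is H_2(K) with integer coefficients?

We work with the vertex ordering a < b < c < d < e. The simplices of K, each written with vertices in increasing order, are:

  0-simplices (5): a, b, c, d, e
  1-simplices (10): ab, ac, ad, ae, bc, bd, be, cd, ce, de
  2-simplices (10): abc, abd, abe, acd, ace, ade, bcd, bce, bde, cde
  3-simplices (5): abcd, abce, abde, acde, bcde

Hence C_0 ≅ Z^5, C_1 ≅ Z^10, C_2 ≅ Z^10, C_3 ≅ Z^5.

Boundary ∂_1: C_1 → C_0 sends each edge [p,q] (with p < q) to q − p.
This gives a 5×10 integer matrix of rank 4; reducing to Smith normal form yields diagonal entries (1,1,1,1).

∂_2: C_2 → C_1 acts by ∂[p,q,r] = [q,r] − [p,r] + [p,q]. For instance
  ∂ade = de − ae + ad,
  ∂ace = ce − ae + ac.
This gives a 10×10 integer matrix of rank 6; reducing to Smith normal form yields diagonal entries (1,1,1,1,1,1).

∂_3: C_3 → C_2 sends each 3-simplex σ to the alternating sum Σ_i (−1)^i (σ with its i-th vertex removed). For instance
  ∂acde = cde − ade + ace − acd,
  ∂bcde = cde − bde + bce − bcd.
This gives a 10×5 integer matrix of rank 4; reducing to Smith normal form yields diagonal entries (1,1,1,1).

Computing H_k = (kernel of ∂_k) / (image of ∂_{k+1}):

  H_2: rank ker ∂_2 − rank ∂_3 = (10 − 6) − 4 = 0, and the invariant factors of ∂_3 are all 1, so H_2 = 0.

(K is a triangulation of the 3-sphere S^3.)

H_2 ≅ 0.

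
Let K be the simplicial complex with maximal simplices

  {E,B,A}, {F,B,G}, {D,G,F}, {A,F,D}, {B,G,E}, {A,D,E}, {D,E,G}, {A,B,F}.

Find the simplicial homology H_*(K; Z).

Fix the vertex order A < B < D < E < F < G and write every simplex with vertices in increasing order. Then dim K = 2 and the simplices of K are:

  0-simplices (6): A, B, D, E, F, G
  1-simplices (12): AB, AD, AE, AF, BE, BF, BG, DE, DF, DG, EG, FG
  2-simplices (8): ABE, ABF, ADE, ADF, BEG, BFG, DEG, DFG

Hence C_0 ≅ Z^6, C_1 ≅ Z^12, C_2 ≅ Z^8.

∂_1: C_1 → C_0 sends each edge [p,q] (with p < q) to q − p. For instance
  ∂AF = F − A.
This gives a 6×12 integer matrix of rank 5; reducing to Smith normal form yields diagonal entries (1,1,1,1,1).

∂_2: C_2 → C_1 sends each 2-simplex [p,q,r] to [q,r] − [p,r] + [p,q]. For instance
  ∂ADF = DF − AF + AD,
  ∂ABE = BE − AE + AB.
This gives a 12×8 integer matrix of rank 7; reducing to Smith normal form yields diagonal entries (1,1,1,1,1,1,1).

Now H_k = ker ∂_k / im ∂_{k+1}, so:

  H_0: rank C_0 − rank ∂_1 = 6 − 5 = 1, and the invariant factors of ∂_1 are all 1, so H_0 = Z.
  H_1: rank ker ∂_1 − rank ∂_2 = (12 − 5) − 7 = 0, and the invariant factors of ∂_2 are all 1, so H_1 = 0.
  H_2: rank ker ∂_2 − rank ∂_3 = (8 − 7) − 0 = 1, and there is no ∂_3, so H_2 = Z.

(K is a triangulation of the 2-sphere S^2.)

H_0 ≅ Z,  H_1 = 0,  H_2 ≅ Z.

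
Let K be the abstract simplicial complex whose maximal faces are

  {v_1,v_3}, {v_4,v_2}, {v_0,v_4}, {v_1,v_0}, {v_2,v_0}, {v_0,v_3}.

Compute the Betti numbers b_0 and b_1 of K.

b_0 = 1, b_1 = 2.

Order the vertices as v_0 < v_1 < v_2 < v_3 < v_4. Listing each simplex with vertices in this order, K has dimension 1 with simplices:

  0-simplices (5): [v_0], [v_1], [v_2], [v_3], [v_4]
  1-simplices (6): [v_0,v_1], [v_0,v_2], [v_0,v_3], [v_0,v_4], [v_1,v_3], [v_2,v_4]

giving chain groups C_0 ≅ Z^5, C_1 ≅ Z^6.

The boundary map ∂_1: C_1 → C_0 sends each edge [p,q] (with p < q) to q − p. For instance
  ∂[v_0,v_3] = [v_3] − [v_0].
This gives a 5×6 integer matrix of rank 4; reducing to Smith normal form yields diagonal entries (1,1,1,1).

From H_k ≅ ker(∂_k) / im(∂_{k+1}) we obtain:

  H_0: rank C_0 − rank ∂_1 = 5 − 4 = 1, and the invariant factors of ∂_1 are all 1, so H_0 ≅ Z.
  H_1: rank ker ∂_1 − rank ∂_2 = (6 − 4) − 0 = 2, and there is no ∂_2, so H_1 ≅ Z^2.

(K is a triangulation of a wedge of 2 circles.)

Hence the Betti numbers are b_0 = 1, b_1 = 2.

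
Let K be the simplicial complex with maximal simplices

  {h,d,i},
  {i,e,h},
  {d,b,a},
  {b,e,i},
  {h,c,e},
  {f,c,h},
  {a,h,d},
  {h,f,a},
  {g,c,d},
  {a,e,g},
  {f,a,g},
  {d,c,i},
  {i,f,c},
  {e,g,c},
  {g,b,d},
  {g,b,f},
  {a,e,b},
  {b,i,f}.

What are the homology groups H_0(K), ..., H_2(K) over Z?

H_0 ≅ Z,  H_1 ≅ Z ⊕ Z/2,  H_2 = 0.

Order the vertices as a < b < c < d < e < f < g < h < i. Listing each simplex with vertices in this order, K has dimension 2 with simplices:

  0-simplices (9): a, b, c, d, e, f, g, h, i
  1-simplices (27): ab, ad, ae, af, ag, ah, bd, be, bf, bg, bi, cd, ce, cf, cg, ch, ci, dg, dh, di, eg, eh, ei, fg, fh, fi, hi
  2-simplices (18): abd, abe, adh, aeg, afg, afh, bdg, bei, bfg, bfi, cdg, cdi, ceg, ceh, cfh, cfi, dhi, ehi

Hence C_0 ≅ Z^9, C_1 ≅ Z^27, C_2 ≅ Z^18.

∂_1: C_1 → C_0 maps an edge to its endpoints' difference, ∂[p,q] = q − p.
This gives a 9×27 integer matrix of rank 8; reducing to Smith normal form yields diagonal entries (1,1,1,1,1,1,1,1).

∂_2: C_2 → C_1 maps a triangle to the signed sum of its edges. For instance
  ∂abd = bd − ad + ab,
  ∂cfi = fi − ci + cf.
As a 27×18 matrix over Z this has rank 18, with invariant factors (1,1,1,1,1,1,1,1,1,1,1,1,1,1,1,1,1,2).

Reading off H_k = ker ∂_k / im ∂_{k+1}:

  H_0: rank C_0 − rank ∂_1 = 9 − 8 = 1, and the invariant factors of ∂_1 are all 1, so H_0 ≅ Z.
  H_1: rank ker ∂_1 − rank ∂_2 = (27 − 8) − 18 = 1, and ∂_2 has invariant factor 2 > 1, so H_1 ≅ Z ⊕ Z/2.
  H_2: rank ker ∂_2 − rank ∂_3 = (18 − 18) − 0 = 0, and there is no ∂_3, so H_2 ≅ 0.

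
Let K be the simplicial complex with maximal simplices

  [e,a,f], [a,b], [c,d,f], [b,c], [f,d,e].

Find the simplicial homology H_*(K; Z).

H_0 ≅ Z,  H_1 ≅ Z,  H_2 = 0.

Order the vertices as a < b < c < d < e < f. Listing each simplex with vertices in this order, K has dimension 2 with simplices:

  0-simplices (6): a, b, c, d, e, f
  1-simplices (9): ab, ae, af, bc, cd, cf, de, df, ef
  2-simplices (3): aef, cdf, def

so the chain groups are C_0 ≅ Z^6, C_1 ≅ Z^9, C_2 ≅ Z^3.

The boundary map ∂_1: C_1 → C_0 maps an edge to its endpoints' difference, ∂[p,q] = q − p.
The 6×9 boundary matrix has rank 5 and Smith normal form diag(1,1,1,1,1).

Boundary ∂_2: C_2 → C_1 sends each 2-simplex [p,q,r] to [q,r] − [p,r] + [p,q]. For instance
  ∂cdf = df − cf + cd,
  ∂aef = ef − af + ae.
This gives a 9×3 integer matrix of rank 3; reducing to Smith normal form yields diagonal entries (1,1,1).

Reading off H_k = ker ∂_k / im ∂_{k+1}:

  H_0: rank C_0 − rank ∂_1 = 6 − 5 = 1, and the invariant factors of ∂_1 are all 1, so H_0 = Z.
  H_1: rank ker ∂_1 − rank ∂_2 = (9 − 5) − 3 = 1, and the invariant factors of ∂_2 are all 1, so H_1 = Z.
  H_2: rank ker ∂_2 − rank ∂_3 = (3 − 3) − 0 = 0, and there is no ∂_3, so H_2 = 0.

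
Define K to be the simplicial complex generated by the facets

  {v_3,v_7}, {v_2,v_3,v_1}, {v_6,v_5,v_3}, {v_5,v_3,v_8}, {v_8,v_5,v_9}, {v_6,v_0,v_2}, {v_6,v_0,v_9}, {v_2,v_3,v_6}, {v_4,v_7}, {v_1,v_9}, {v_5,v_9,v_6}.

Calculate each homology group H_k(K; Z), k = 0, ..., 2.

Take the total order v_0 < v_1 < v_2 < v_3 < v_4 < v_5 < v_6 < v_7 < v_8 < v_9 on the vertex set. Then K (dimension 2) consists of the simplices:

  0-simplices (10): [v_0], [v_1], [v_2], [v_3], [v_4], [v_5], [v_6], [v_7], [v_8], [v_9]
  1-simplices (18): (18 of them)
  2-simplices (8): [v_0,v_2,v_6], [v_0,v_6,v_9], [v_1,v_2,v_3], [v_2,v_3,v_6], [v_3,v_5,v_6], [v_3,v_5,v_8], [v_5,v_6,v_9], [v_5,v_8,v_9]

giving chain groups C_0 ≅ Z^10, C_1 ≅ Z^18, C_2 ≅ Z^8.

∂_1: C_1 → C_0 is given by ∂[p,q] = [q] − [p]. For instance
  ∂[v_3,v_6] = [v_6] − [v_3].
The resulting 10×18 matrix has rank 9, and its Smith normal form has invariant factors (1,1,1,1,1,1,1,1,1).

∂_2: C_2 → C_1 sends each 2-simplex [p,q,r] to [q,r] − [p,r] + [p,q]. For instance
  ∂[v_2,v_3,v_6] = [v_3,v_6] − [v_2,v_6] + [v_2,v_3],
  ∂[v_5,v_6,v_9] = [v_6,v_9] − [v_5,v_9] + [v_5,v_6].
The 18×8 boundary matrix has rank 8 and Smith normal form diag(1,1,1,1,1,1,1,1).

From H_k ≅ ker(∂_k) / im(∂_{k+1}) we obtain:

  H_0: rank C_0 − rank ∂_1 = 10 − 9 = 1, and the invariant factors of ∂_1 are all 1, so H_0 ≅ Z.
  H_1: rank ker ∂_1 − rank ∂_2 = (18 − 9) − 8 = 1, and the invariant factors of ∂_2 are all 1, so H_1 ≅ Z.
  H_2: rank ker ∂_2 − rank ∂_3 = (8 − 8) − 0 = 0, and there is no ∂_3, so H_2 ≅ 0.

H_0 = Z,  H_1 = Z,  H_2 = 0.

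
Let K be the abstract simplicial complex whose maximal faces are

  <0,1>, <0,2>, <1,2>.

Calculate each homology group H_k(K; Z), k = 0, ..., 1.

Order the vertices as 0 < 1 < 2. Listing each simplex with vertices in this order, K has dimension 1 with simplices:

  0-simplices (3): [0], [1], [2]
  1-simplices (3): [0,1], [0,2], [1,2]

Hence C_0 ≅ Z^3, C_1 ≅ Z^3.

The boundary map ∂_1: C_1 → C_0 is given by ∂[p,q] = [q] − [p]. For instance
  ∂[0,2] = [2] − [0].
This gives a 3×3 integer matrix of rank 2; reducing to Smith normal form yields diagonal entries (1,1).

From H_k ≅ ker(∂_k) / im(∂_{k+1}) we obtain:

  H_0: rank C_0 − rank ∂_1 = 3 − 2 = 1, and the invariant factors of ∂_1 are all 1, so H_0 ≅ Z.
  H_1: rank ker ∂_1 − rank ∂_2 = (3 − 2) − 0 = 1, and there is no ∂_2, so H_1 ≅ Z.

(K is a triangulation of the circle S^1.)

H_0 ≅ Z,  H_1 ≅ Z.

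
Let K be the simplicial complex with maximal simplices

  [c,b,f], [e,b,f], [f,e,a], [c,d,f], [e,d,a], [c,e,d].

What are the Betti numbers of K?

b_0 = 1, b_1 = 1, b_2 = 0.

Order the vertices as a < b < c < d < e < f. Listing each simplex with vertices in this order, K has dimension 2 with simplices:

  0-simplices (6): a, b, c, d, e, f
  1-simplices (12): ad, ae, af, bc, be, bf, cd, ce, cf, de, df, ef
  2-simplices (6): ade, aef, bcf, bef, cde, cdf

Hence C_0 ≅ Z^6, C_1 ≅ Z^12, C_2 ≅ Z^6.

∂_1: C_1 → C_0 is given by ∂[p,q] = [q] − [p].
The 6×12 boundary matrix has rank 5 and Smith normal form diag(1,1,1,1,1).

∂_2: C_2 → C_1 acts by ∂[p,q,r] = [q,r] − [p,r] + [p,q]. For instance
  ∂bcf = cf − bf + bc,
  ∂aef = ef − af + ae.
This gives a 12×6 integer matrix of rank 6; reducing to Smith normal form yields diagonal entries (1,1,1,1,1,1).

Now H_k = ker ∂_k / im ∂_{k+1}, so:

  H_0: rank C_0 − rank ∂_1 = 6 − 5 = 1, and the invariant factors of ∂_1 are all 1, so H_0 = Z.
  H_1: rank ker ∂_1 − rank ∂_2 = (12 − 5) − 6 = 1, and the invariant factors of ∂_2 are all 1, so H_1 = Z.
  H_2: rank ker ∂_2 − rank ∂_3 = (6 − 6) − 0 = 0, and there is no ∂_3, so H_2 = 0.

As a check, the Euler characteristic is 6 − 12 + 6 = 0, which agrees with 1 − 1 + 0 = 0.

Hence the Betti numbers are b_0 = 1, b_1 = 1, b_2 = 0.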